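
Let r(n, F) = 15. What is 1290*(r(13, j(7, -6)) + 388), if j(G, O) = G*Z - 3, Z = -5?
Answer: 519870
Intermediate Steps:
j(G, O) = -3 - 5*G (j(G, O) = G*(-5) - 3 = -5*G - 3 = -3 - 5*G)
1290*(r(13, j(7, -6)) + 388) = 1290*(15 + 388) = 1290*403 = 519870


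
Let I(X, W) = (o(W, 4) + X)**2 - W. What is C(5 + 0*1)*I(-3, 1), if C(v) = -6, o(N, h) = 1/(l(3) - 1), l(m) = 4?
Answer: -110/3 ≈ -36.667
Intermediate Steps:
o(N, h) = 1/3 (o(N, h) = 1/(4 - 1) = 1/3)
I(X, W) = (1/3 + X)**2 - W
C(5 + 0*1)*I(-3, 1) = -6*(-1*1 + (1 + 3*(-3))**2/9) = -6*(-1 + (1 - 9)**2/9) = -6*(-1 + (1/9)*(-8)**2) = -6*(-1 + (1/9)*64) = -6*(-1 + 64/9) = -6*55/9 = -110/3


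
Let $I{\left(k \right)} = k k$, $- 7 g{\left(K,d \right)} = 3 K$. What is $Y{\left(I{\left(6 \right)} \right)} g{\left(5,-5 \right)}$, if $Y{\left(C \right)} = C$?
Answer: $- \frac{540}{7} \approx -77.143$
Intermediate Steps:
$g{\left(K,d \right)} = - \frac{3 K}{7}$
$I{\left(k \right)} = k^{2}$
$Y{\left(I{\left(6 \right)} \right)} g{\left(5,-5 \right)} = 6^{2} \left(\left(- \frac{3}{7}\right) 5\right) = 36 \left(- \frac{15}{7}\right) = - \frac{540}{7}$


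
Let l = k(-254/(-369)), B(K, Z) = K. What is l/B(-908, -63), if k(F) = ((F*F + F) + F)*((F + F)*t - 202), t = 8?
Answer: 4439298208/11405253843 ≈ 0.38923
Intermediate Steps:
k(F) = (-202 + 16*F)*(F² + 2*F) (k(F) = ((F*F + F) + F)*((F + F)*8 - 202) = ((F² + F) + F)*((2*F)*8 - 202) = ((F + F²) + F)*(16*F - 202) = (F² + 2*F)*(-202 + 16*F) = (-202 + 16*F)*(F² + 2*F))
l = -17757192832/50243409 (l = 2*(-254/(-369))*(-202 - (-21590)/(-369) + 8*(-254/(-369))²) = 2*(-254*(-1/369))*(-202 - (-21590)*(-1)/369 + 8*(-254*(-1/369))²) = 2*(254/369)*(-202 - 85*254/369 + 8*(254/369)²) = 2*(254/369)*(-202 - 21590/369 + 8*(64516/136161)) = 2*(254/369)*(-202 - 21590/369 + 516128/136161) = 2*(254/369)*(-34955104/136161) = -17757192832/50243409 ≈ -353.42)
l/B(-908, -63) = -17757192832/50243409/(-908) = -17757192832/50243409*(-1/908) = 4439298208/11405253843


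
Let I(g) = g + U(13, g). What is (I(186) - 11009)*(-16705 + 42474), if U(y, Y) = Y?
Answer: -274104853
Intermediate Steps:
I(g) = 2*g (I(g) = g + g = 2*g)
(I(186) - 11009)*(-16705 + 42474) = (2*186 - 11009)*(-16705 + 42474) = (372 - 11009)*25769 = -10637*25769 = -274104853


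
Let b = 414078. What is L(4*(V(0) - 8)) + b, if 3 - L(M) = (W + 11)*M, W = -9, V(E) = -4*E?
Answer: 414145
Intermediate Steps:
L(M) = 3 - 2*M (L(M) = 3 - (-9 + 11)*M = 3 - 2*M)
L(4*(V(0) - 8)) + b = (3 - 8*(-4*0 - 8)) + 414078 = (3 - 8*(0 - 8)) + 414078 = (3 - 8*(-8)) + 414078 = (3 - 2*(-32)) + 414078 = (3 + 64) + 414078 = 67 + 414078 = 414145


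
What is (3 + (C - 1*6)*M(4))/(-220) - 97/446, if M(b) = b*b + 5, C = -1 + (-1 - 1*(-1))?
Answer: 10721/24530 ≈ 0.43706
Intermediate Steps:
C = -1 (C = -1 + (-1 + 1) = -1 + 0 = -1)
M(b) = 5 + b**2 (M(b) = b**2 + 5 = 5 + b**2)
(3 + (C - 1*6)*M(4))/(-220) - 97/446 = (3 + (-1 - 1*6)*(5 + 4**2))/(-220) - 97/446 = (3 + (-1 - 6)*(5 + 16))*(-1/220) - 97*1/446 = (3 - 7*21)*(-1/220) - 97/446 = (3 - 147)*(-1/220) - 97/446 = -144*(-1/220) - 97/446 = 36/55 - 97/446 = 10721/24530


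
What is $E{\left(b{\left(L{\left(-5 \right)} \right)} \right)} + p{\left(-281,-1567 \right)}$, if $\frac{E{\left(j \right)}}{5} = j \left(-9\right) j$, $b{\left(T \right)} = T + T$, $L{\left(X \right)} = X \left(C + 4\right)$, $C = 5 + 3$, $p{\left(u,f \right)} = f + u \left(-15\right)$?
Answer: $-645352$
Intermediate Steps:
$p{\left(u,f \right)} = f - 15 u$
$C = 8$
$L{\left(X \right)} = 12 X$ ($L{\left(X \right)} = X \left(8 + 4\right) = X 12 = 12 X$)
$b{\left(T \right)} = 2 T$
$E{\left(j \right)} = - 45 j^{2}$ ($E{\left(j \right)} = 5 j \left(-9\right) j = 5 - 9 j j = 5 \left(- 9 j^{2}\right) = - 45 j^{2}$)
$E{\left(b{\left(L{\left(-5 \right)} \right)} \right)} + p{\left(-281,-1567 \right)} = - 45 \left(2 \cdot 12 \left(-5\right)\right)^{2} - -2648 = - 45 \left(2 \left(-60\right)\right)^{2} + \left(-1567 + 4215\right) = - 45 \left(-120\right)^{2} + 2648 = \left(-45\right) 14400 + 2648 = -648000 + 2648 = -645352$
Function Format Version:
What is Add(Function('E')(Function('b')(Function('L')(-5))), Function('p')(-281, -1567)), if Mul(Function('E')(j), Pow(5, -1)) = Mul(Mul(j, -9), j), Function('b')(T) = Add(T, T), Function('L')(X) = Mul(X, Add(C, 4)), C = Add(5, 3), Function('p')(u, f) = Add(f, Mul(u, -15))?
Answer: -645352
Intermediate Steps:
Function('p')(u, f) = Add(f, Mul(-15, u))
C = 8
Function('L')(X) = Mul(12, X) (Function('L')(X) = Mul(X, Add(8, 4)) = Mul(X, 12) = Mul(12, X))
Function('b')(T) = Mul(2, T)
Function('E')(j) = Mul(-45, Pow(j, 2)) (Function('E')(j) = Mul(5, Mul(Mul(j, -9), j)) = Mul(5, Mul(Mul(-9, j), j)) = Mul(5, Mul(-9, Pow(j, 2))) = Mul(-45, Pow(j, 2)))
Add(Function('E')(Function('b')(Function('L')(-5))), Function('p')(-281, -1567)) = Add(Mul(-45, Pow(Mul(2, Mul(12, -5)), 2)), Add(-1567, Mul(-15, -281))) = Add(Mul(-45, Pow(Mul(2, -60), 2)), Add(-1567, 4215)) = Add(Mul(-45, Pow(-120, 2)), 2648) = Add(Mul(-45, 14400), 2648) = Add(-648000, 2648) = -645352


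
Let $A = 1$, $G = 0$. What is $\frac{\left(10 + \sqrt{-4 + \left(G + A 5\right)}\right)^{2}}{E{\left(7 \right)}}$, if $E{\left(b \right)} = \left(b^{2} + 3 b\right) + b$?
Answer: $\frac{11}{7} \approx 1.5714$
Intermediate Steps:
$E{\left(b \right)} = b^{2} + 4 b$
$\frac{\left(10 + \sqrt{-4 + \left(G + A 5\right)}\right)^{2}}{E{\left(7 \right)}} = \frac{\left(10 + \sqrt{-4 + \left(0 + 1 \cdot 5\right)}\right)^{2}}{7 \left(4 + 7\right)} = \frac{\left(10 + \sqrt{-4 + \left(0 + 5\right)}\right)^{2}}{7 \cdot 11} = \frac{\left(10 + \sqrt{-4 + 5}\right)^{2}}{77} = \left(10 + \sqrt{1}\right)^{2} \cdot \frac{1}{77} = \left(10 + 1\right)^{2} \cdot \frac{1}{77} = 11^{2} \cdot \frac{1}{77} = 121 \cdot \frac{1}{77} = \frac{11}{7}$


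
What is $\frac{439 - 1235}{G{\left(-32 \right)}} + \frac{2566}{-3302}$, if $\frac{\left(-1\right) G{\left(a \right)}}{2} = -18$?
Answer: $- \frac{340096}{14859} \approx -22.888$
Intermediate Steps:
$G{\left(a \right)} = 36$ ($G{\left(a \right)} = \left(-2\right) \left(-18\right) = 36$)
$\frac{439 - 1235}{G{\left(-32 \right)}} + \frac{2566}{-3302} = \frac{439 - 1235}{36} + \frac{2566}{-3302} = \left(439 - 1235\right) \frac{1}{36} + 2566 \left(- \frac{1}{3302}\right) = \left(-796\right) \frac{1}{36} - \frac{1283}{1651} = - \frac{199}{9} - \frac{1283}{1651} = - \frac{340096}{14859}$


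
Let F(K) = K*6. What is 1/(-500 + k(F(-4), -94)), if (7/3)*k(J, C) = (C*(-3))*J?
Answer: -7/23804 ≈ -0.00029407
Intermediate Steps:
F(K) = 6*K
k(J, C) = -9*C*J/7 (k(J, C) = 3*((C*(-3))*J)/7 = 3*((-3*C)*J)/7 = 3*(-3*C*J)/7 = -9*C*J/7)
1/(-500 + k(F(-4), -94)) = 1/(-500 - 9/7*(-94)*6*(-4)) = 1/(-500 - 9/7*(-94)*(-24)) = 1/(-500 - 20304/7) = 1/(-23804/7) = -7/23804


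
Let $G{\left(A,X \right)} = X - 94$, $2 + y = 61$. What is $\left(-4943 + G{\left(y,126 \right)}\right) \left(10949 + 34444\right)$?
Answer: $-222925023$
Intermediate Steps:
$y = 59$ ($y = -2 + 61 = 59$)
$G{\left(A,X \right)} = -94 + X$
$\left(-4943 + G{\left(y,126 \right)}\right) \left(10949 + 34444\right) = \left(-4943 + \left(-94 + 126\right)\right) \left(10949 + 34444\right) = \left(-4943 + 32\right) 45393 = \left(-4911\right) 45393 = -222925023$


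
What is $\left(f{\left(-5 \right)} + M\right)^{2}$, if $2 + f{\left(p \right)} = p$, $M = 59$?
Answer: $2704$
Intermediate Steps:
$f{\left(p \right)} = -2 + p$
$\left(f{\left(-5 \right)} + M\right)^{2} = \left(\left(-2 - 5\right) + 59\right)^{2} = \left(-7 + 59\right)^{2} = 52^{2} = 2704$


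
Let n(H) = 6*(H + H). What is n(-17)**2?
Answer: 41616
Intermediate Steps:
n(H) = 12*H (n(H) = 6*(2*H) = 12*H)
n(-17)**2 = (12*(-17))**2 = (-204)**2 = 41616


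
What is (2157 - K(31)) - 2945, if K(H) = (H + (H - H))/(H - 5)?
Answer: -20519/26 ≈ -789.19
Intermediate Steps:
K(H) = H/(-5 + H) (K(H) = (H + 0)/(-5 + H) = H/(-5 + H))
(2157 - K(31)) - 2945 = (2157 - 31/(-5 + 31)) - 2945 = (2157 - 31/26) - 2945 = 56051/26 - 2945 = -20519/26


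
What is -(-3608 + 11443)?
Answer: -7835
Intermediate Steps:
-(-3608 + 11443) = -1*7835 = -7835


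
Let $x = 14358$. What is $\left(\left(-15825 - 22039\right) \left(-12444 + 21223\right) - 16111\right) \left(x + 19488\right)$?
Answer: $-11251228356282$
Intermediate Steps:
$\left(\left(-15825 - 22039\right) \left(-12444 + 21223\right) - 16111\right) \left(x + 19488\right) = \left(\left(-15825 - 22039\right) \left(-12444 + 21223\right) - 16111\right) \left(14358 + 19488\right) = \left(\left(-37864\right) 8779 - 16111\right) 33846 = \left(-332408056 - 16111\right) 33846 = \left(-332424167\right) 33846 = -11251228356282$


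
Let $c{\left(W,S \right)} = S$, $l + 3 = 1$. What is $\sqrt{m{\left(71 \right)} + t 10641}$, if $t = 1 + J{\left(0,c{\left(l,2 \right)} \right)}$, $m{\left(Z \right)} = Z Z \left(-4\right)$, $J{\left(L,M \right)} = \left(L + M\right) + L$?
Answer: $\sqrt{11759} \approx 108.44$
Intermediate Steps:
$l = -2$ ($l = -3 + 1 = -2$)
$J{\left(L,M \right)} = M + 2 L$
$m{\left(Z \right)} = - 4 Z^{2}$ ($m{\left(Z \right)} = Z^{2} \left(-4\right) = - 4 Z^{2}$)
$t = 3$ ($t = 1 + \left(2 + 2 \cdot 0\right) = 1 + \left(2 + 0\right) = 1 + 2 = 3$)
$\sqrt{m{\left(71 \right)} + t 10641} = \sqrt{- 4 \cdot 71^{2} + 3 \cdot 10641} = \sqrt{\left(-4\right) 5041 + 31923} = \sqrt{-20164 + 31923} = \sqrt{11759}$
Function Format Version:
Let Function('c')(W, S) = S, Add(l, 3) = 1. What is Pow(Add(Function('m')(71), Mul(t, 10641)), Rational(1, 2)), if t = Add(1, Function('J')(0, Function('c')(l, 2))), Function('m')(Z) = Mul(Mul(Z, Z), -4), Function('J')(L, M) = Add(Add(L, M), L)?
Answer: Pow(11759, Rational(1, 2)) ≈ 108.44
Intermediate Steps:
l = -2 (l = Add(-3, 1) = -2)
Function('J')(L, M) = Add(M, Mul(2, L))
Function('m')(Z) = Mul(-4, Pow(Z, 2)) (Function('m')(Z) = Mul(Pow(Z, 2), -4) = Mul(-4, Pow(Z, 2)))
t = 3 (t = Add(1, Add(2, Mul(2, 0))) = Add(1, Add(2, 0)) = Add(1, 2) = 3)
Pow(Add(Function('m')(71), Mul(t, 10641)), Rational(1, 2)) = Pow(Add(Mul(-4, Pow(71, 2)), Mul(3, 10641)), Rational(1, 2)) = Pow(Add(Mul(-4, 5041), 31923), Rational(1, 2)) = Pow(Add(-20164, 31923), Rational(1, 2)) = Pow(11759, Rational(1, 2))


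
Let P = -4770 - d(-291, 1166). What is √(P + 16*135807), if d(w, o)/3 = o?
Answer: 18*√6681 ≈ 1471.3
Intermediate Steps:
d(w, o) = 3*o
P = -8268 (P = -4770 - 3*1166 = -4770 - 1*3498 = -4770 - 3498 = -8268)
√(P + 16*135807) = √(-8268 + 16*135807) = √(-8268 + 2172912) = √2164644 = 18*√6681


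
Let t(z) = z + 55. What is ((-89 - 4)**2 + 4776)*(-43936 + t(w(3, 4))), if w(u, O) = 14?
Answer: -588914475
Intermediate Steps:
t(z) = 55 + z
((-89 - 4)**2 + 4776)*(-43936 + t(w(3, 4))) = ((-89 - 4)**2 + 4776)*(-43936 + (55 + 14)) = ((-93)**2 + 4776)*(-43936 + 69) = (8649 + 4776)*(-43867) = 13425*(-43867) = -588914475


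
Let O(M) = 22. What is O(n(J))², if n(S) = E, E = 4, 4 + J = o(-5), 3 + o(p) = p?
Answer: 484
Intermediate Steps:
o(p) = -3 + p
J = -12 (J = -4 + (-3 - 5) = -4 - 8 = -12)
n(S) = 4
O(n(J))² = 22² = 484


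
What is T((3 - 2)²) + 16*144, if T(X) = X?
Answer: 2305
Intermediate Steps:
T((3 - 2)²) + 16*144 = (3 - 2)² + 16*144 = 1² + 2304 = 1 + 2304 = 2305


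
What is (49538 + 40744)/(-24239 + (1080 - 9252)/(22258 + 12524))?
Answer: -523364754/140514845 ≈ -3.7246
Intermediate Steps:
(49538 + 40744)/(-24239 + (1080 - 9252)/(22258 + 12524)) = 90282/(-24239 - 8172/34782) = 90282/(-24239 - 8172*1/34782) = 90282/(-24239 - 1362/5797) = 90282/(-140514845/5797) = 90282*(-5797/140514845) = -523364754/140514845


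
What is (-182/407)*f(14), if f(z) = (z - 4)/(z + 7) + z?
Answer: -7904/1221 ≈ -6.4734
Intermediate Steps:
f(z) = z + (-4 + z)/(7 + z) (f(z) = (-4 + z)/(7 + z) + z = z + (-4 + z)/(7 + z))
(-182/407)*f(14) = (-182/407)*((-4 + 14² + 8*14)/(7 + 14)) = (-182*1/407)*((-4 + 196 + 112)/21) = -26*304/1221 = -182/407*304/21 = -7904/1221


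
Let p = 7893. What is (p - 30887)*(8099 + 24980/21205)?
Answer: -789909547870/4241 ≈ -1.8626e+8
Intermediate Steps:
(p - 30887)*(8099 + 24980/21205) = (7893 - 30887)*(8099 + 24980/21205) = -22994*(8099 + 24980*(1/21205)) = -22994*(8099 + 4996/4241) = -22994*34352855/4241 = -789909547870/4241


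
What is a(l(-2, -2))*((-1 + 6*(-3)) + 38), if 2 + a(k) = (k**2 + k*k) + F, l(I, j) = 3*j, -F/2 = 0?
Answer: 1330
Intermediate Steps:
F = 0 (F = -2*0 = 0)
a(k) = -2 + 2*k**2 (a(k) = -2 + ((k**2 + k*k) + 0) = -2 + ((k**2 + k**2) + 0) = -2 + (2*k**2 + 0) = -2 + 2*k**2)
a(l(-2, -2))*((-1 + 6*(-3)) + 38) = (-2 + 2*(3*(-2))**2)*((-1 + 6*(-3)) + 38) = (-2 + 2*(-6)**2)*((-1 - 18) + 38) = (-2 + 2*36)*(-19 + 38) = (-2 + 72)*19 = 70*19 = 1330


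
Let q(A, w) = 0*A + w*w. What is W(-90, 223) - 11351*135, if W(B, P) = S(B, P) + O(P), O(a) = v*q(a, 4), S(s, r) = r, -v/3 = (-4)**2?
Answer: -1532930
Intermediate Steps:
v = -48 (v = -3*(-4)**2 = -3*16 = -48)
q(A, w) = w**2 (q(A, w) = 0 + w**2 = w**2)
O(a) = -768 (O(a) = -48*4**2 = -48*16 = -768)
W(B, P) = -768 + P (W(B, P) = P - 768 = -768 + P)
W(-90, 223) - 11351*135 = (-768 + 223) - 11351*135 = -545 - 1532385 = -1532930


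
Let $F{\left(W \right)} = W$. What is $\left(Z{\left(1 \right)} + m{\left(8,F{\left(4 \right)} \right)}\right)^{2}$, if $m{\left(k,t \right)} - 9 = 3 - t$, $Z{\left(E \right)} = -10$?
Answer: $4$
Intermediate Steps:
$m{\left(k,t \right)} = 12 - t$ ($m{\left(k,t \right)} = 9 - \left(-3 + t\right) = 12 - t$)
$\left(Z{\left(1 \right)} + m{\left(8,F{\left(4 \right)} \right)}\right)^{2} = \left(-10 + \left(12 - 4\right)\right)^{2} = \left(-10 + 8\right)^{2} = \left(-2\right)^{2} = 4$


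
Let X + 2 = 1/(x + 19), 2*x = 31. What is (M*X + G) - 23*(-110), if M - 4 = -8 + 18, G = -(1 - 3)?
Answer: 172804/69 ≈ 2504.4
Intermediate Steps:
x = 31/2 (x = (½)*31 = 31/2 ≈ 15.500)
X = -136/69 (X = -2 + 1/(31/2 + 19) = -2 + 1/(69/2) = -2 + 2/69 = -136/69 ≈ -1.9710)
G = 2 (G = -1*(-2) = 2)
M = 14 (M = 4 + (-8 + 18) = 4 + 10 = 14)
(M*X + G) - 23*(-110) = (14*(-136/69) + 2) - 23*(-110) = (-1904/69 + 2) - 1*(-2530) = -1766/69 + 2530 = 172804/69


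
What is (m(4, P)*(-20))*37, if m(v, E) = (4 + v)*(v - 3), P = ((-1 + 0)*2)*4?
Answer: -5920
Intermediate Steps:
P = -8 (P = -1*2*4 = -2*4 = -8)
m(v, E) = (-3 + v)*(4 + v) (m(v, E) = (4 + v)*(-3 + v) = (-3 + v)*(4 + v))
(m(4, P)*(-20))*37 = ((-12 + 4 + 4**2)*(-20))*37 = ((-12 + 4 + 16)*(-20))*37 = (8*(-20))*37 = -160*37 = -5920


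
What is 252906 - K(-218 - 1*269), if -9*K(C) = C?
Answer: 2275667/9 ≈ 2.5285e+5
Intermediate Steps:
K(C) = -C/9
252906 - K(-218 - 1*269) = 252906 - (-1)*(-218 - 1*269)/9 = 252906 - (-1)*(-218 - 269)/9 = 252906 - (-1)*(-487)/9 = 252906 - 1*487/9 = 252906 - 487/9 = 2275667/9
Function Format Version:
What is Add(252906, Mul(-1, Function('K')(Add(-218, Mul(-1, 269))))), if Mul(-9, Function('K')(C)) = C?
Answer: Rational(2275667, 9) ≈ 2.5285e+5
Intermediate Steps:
Function('K')(C) = Mul(Rational(-1, 9), C)
Add(252906, Mul(-1, Function('K')(Add(-218, Mul(-1, 269))))) = Add(252906, Mul(-1, Mul(Rational(-1, 9), Add(-218, Mul(-1, 269))))) = Add(252906, Mul(-1, Mul(Rational(-1, 9), Add(-218, -269)))) = Add(252906, Mul(-1, Mul(Rational(-1, 9), -487))) = Add(252906, Mul(-1, Rational(487, 9))) = Add(252906, Rational(-487, 9)) = Rational(2275667, 9)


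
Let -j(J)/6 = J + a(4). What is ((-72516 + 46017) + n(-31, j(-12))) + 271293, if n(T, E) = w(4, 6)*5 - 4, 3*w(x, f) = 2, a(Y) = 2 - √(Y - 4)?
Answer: 734380/3 ≈ 2.4479e+5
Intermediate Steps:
a(Y) = 2 - √(-4 + Y)
w(x, f) = ⅔ (w(x, f) = (⅓)*2 = ⅔)
j(J) = -12 - 6*J (j(J) = -6*(J + (2 - √(-4 + 4))) = -6*(J + (2 - √0)) = -6*(J + (2 - 1*0)) = -6*(J + (2 + 0)) = -6*(J + 2) = -6*(2 + J) = -12 - 6*J)
n(T, E) = -⅔ (n(T, E) = (⅔)*5 - 4 = 10/3 - 4 = -⅔)
((-72516 + 46017) + n(-31, j(-12))) + 271293 = ((-72516 + 46017) - ⅔) + 271293 = (-26499 - ⅔) + 271293 = -79499/3 + 271293 = 734380/3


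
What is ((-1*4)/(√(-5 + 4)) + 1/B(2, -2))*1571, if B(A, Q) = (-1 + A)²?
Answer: 1571 + 6284*I ≈ 1571.0 + 6284.0*I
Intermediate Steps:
((-1*4)/(√(-5 + 4)) + 1/B(2, -2))*1571 = ((-1*4)/(√(-5 + 4)) + 1/(-1 + 2)²)*1571 = (-4*(-I) + 1/1²)*1571 = (-4*(-I) + 1/1)*1571 = (-(-4)*I + 1*1)*1571 = (4*I + 1)*1571 = (1 + 4*I)*1571 = 1571 + 6284*I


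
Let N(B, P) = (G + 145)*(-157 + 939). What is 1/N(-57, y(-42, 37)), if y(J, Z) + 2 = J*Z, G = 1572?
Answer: 1/1342694 ≈ 7.4477e-7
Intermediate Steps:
y(J, Z) = -2 + J*Z
N(B, P) = 1342694 (N(B, P) = (1572 + 145)*(-157 + 939) = 1717*782 = 1342694)
1/N(-57, y(-42, 37)) = 1/1342694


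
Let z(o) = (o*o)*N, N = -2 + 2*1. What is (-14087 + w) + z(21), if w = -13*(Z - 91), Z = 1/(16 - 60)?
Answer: -567763/44 ≈ -12904.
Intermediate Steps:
N = 0 (N = -2 + 2 = 0)
z(o) = 0 (z(o) = (o*o)*0 = o**2*0 = 0)
Z = -1/44 (Z = 1/(-44) = -1/44 ≈ -0.022727)
w = 52065/44 (w = -13*(-1/44 - 91) = -13*(-4005/44) = 52065/44 ≈ 1183.3)
(-14087 + w) + z(21) = (-14087 + 52065/44) + 0 = -567763/44 + 0 = -567763/44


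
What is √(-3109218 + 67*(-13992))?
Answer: I*√4046682 ≈ 2011.6*I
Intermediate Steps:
√(-3109218 + 67*(-13992)) = √(-3109218 - 937464) = √(-4046682) = I*√4046682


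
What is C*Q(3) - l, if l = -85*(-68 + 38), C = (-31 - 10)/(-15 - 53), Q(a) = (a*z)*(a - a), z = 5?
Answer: -2550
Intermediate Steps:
Q(a) = 0 (Q(a) = (a*5)*(a - a) = (5*a)*0 = 0)
C = 41/68 (C = -41/(-68) = -41*(-1/68) = 41/68 ≈ 0.60294)
l = 2550 (l = -85*(-30) = 2550)
C*Q(3) - l = (41/68)*0 - 1*2550 = 0 - 2550 = -2550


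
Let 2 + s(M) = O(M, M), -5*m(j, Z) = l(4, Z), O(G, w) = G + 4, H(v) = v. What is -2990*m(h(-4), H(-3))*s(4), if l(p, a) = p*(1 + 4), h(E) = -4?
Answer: 71760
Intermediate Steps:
O(G, w) = 4 + G
l(p, a) = 5*p (l(p, a) = p*5 = 5*p)
m(j, Z) = -4
s(M) = 2 + M (s(M) = -2 + (4 + M) = 2 + M)
-2990*m(h(-4), H(-3))*s(4) = -(-11960)*(2 + 4) = -(-11960)*6 = -2990*(-24) = 71760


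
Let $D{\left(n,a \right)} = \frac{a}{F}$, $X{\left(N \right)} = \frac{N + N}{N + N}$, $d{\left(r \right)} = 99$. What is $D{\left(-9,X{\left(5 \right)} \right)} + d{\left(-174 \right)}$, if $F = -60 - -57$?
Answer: $\frac{296}{3} \approx 98.667$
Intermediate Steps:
$F = -3$ ($F = -60 + 57 = -3$)
$X{\left(N \right)} = 1$ ($X{\left(N \right)} = \frac{2 N}{2 N} = 2 N \frac{1}{2 N} = 1$)
$D{\left(n,a \right)} = - \frac{a}{3}$ ($D{\left(n,a \right)} = \frac{a}{-3} = a \left(- \frac{1}{3}\right) = - \frac{a}{3}$)
$D{\left(-9,X{\left(5 \right)} \right)} + d{\left(-174 \right)} = \left(- \frac{1}{3}\right) 1 + 99 = - \frac{1}{3} + 99 = \frac{296}{3}$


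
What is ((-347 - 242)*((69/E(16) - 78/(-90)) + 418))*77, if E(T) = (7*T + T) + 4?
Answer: -1141234031/60 ≈ -1.9021e+7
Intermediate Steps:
E(T) = 4 + 8*T (E(T) = 8*T + 4 = 4 + 8*T)
((-347 - 242)*((69/E(16) - 78/(-90)) + 418))*77 = ((-347 - 242)*((69/(4 + 8*16) - 78/(-90)) + 418))*77 = -589*((69/(4 + 128) - 78*(-1/90)) + 418)*77 = -589*((69/132 + 13/15) + 418)*77 = -589*((69*(1/132) + 13/15) + 418)*77 = -589*((23/44 + 13/15) + 418)*77 = -589*(917/660 + 418)*77 = -589*276797/660*77 = -163033433/660*77 = -1141234031/60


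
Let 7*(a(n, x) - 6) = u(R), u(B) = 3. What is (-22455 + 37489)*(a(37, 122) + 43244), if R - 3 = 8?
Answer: 4551588602/7 ≈ 6.5023e+8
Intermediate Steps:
R = 11 (R = 3 + 8 = 11)
a(n, x) = 45/7 (a(n, x) = 6 + (⅐)*3 = 6 + 3/7 = 45/7)
(-22455 + 37489)*(a(37, 122) + 43244) = (-22455 + 37489)*(45/7 + 43244) = 15034*(302753/7) = 4551588602/7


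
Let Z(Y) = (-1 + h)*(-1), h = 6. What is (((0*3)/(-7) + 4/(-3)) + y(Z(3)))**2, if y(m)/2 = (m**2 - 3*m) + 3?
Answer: 64516/9 ≈ 7168.4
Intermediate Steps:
Z(Y) = -5 (Z(Y) = (-1 + 6)*(-1) = 5*(-1) = -5)
y(m) = 6 - 6*m + 2*m**2 (y(m) = 2*((m**2 - 3*m) + 3) = 2*(3 + m**2 - 3*m) = 6 - 6*m + 2*m**2)
(((0*3)/(-7) + 4/(-3)) + y(Z(3)))**2 = (((0*3)/(-7) + 4/(-3)) + (6 - 6*(-5) + 2*(-5)**2))**2 = ((0*(-1/7) + 4*(-1/3)) + (6 + 30 + 2*25))**2 = ((0 - 4/3) + (6 + 30 + 50))**2 = (-4/3 + 86)**2 = (254/3)**2 = 64516/9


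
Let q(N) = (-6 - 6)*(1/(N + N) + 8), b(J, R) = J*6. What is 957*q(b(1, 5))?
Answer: -92829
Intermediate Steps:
b(J, R) = 6*J
q(N) = -96 - 6/N (q(N) = -12*(1/(2*N) + 8) = -12*(8 + 1/(2*N)) = -96 - 6/N)
957*q(b(1, 5)) = 957*(-96 - 6/(6*1)) = 957*(-96 - 6/6) = 957*(-96 - 6*1/6) = 957*(-96 - 1) = 957*(-97) = -92829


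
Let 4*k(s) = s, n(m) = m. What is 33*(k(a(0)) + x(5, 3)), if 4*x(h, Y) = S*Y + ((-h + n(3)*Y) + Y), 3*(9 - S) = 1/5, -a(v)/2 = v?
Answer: 5577/20 ≈ 278.85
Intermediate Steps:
a(v) = -2*v
S = 134/15 (S = 9 - ⅓/5 = 9 - ⅓*⅕ = 9 - 1/15 = 134/15 ≈ 8.9333)
k(s) = s/4
x(h, Y) = -h/4 + 97*Y/30 (x(h, Y) = (134*Y/15 + ((-h + 3*Y) + Y))/4 = (134*Y/15 + (-h + 4*Y))/4 = (-h + 194*Y/15)/4 = -h/4 + 97*Y/30)
33*(k(a(0)) + x(5, 3)) = 33*((-2*0)/4 + (-¼*5 + (97/30)*3)) = 33*((¼)*0 + (-5/4 + 97/10)) = 33*(0 + 169/20) = 33*(169/20) = 5577/20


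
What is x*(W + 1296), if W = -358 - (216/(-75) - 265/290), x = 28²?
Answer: 535315592/725 ≈ 7.3837e+5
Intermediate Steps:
x = 784
W = -513599/1450 (W = -358 - (216*(-1/75) - 265*1/290) = -358 - (-72/25 - 53/58) = -358 - 1*(-5501/1450) = -358 + 5501/1450 = -513599/1450 ≈ -354.21)
x*(W + 1296) = 784*(-513599/1450 + 1296) = 784*(1365601/1450) = 535315592/725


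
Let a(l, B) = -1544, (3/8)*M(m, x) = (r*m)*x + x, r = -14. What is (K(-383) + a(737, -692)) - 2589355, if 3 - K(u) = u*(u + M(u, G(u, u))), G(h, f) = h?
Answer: -6301757611/3 ≈ -2.1006e+9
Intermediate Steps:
M(m, x) = 8*x/3 - 112*m*x/3 (M(m, x) = 8*((-14*m)*x + x)/3 = 8*(-14*m*x + x)/3 = 8*(x - 14*m*x)/3 = 8*x/3 - 112*m*x/3)
K(u) = 3 - u*(u + 8*u*(1 - 14*u)/3)
(K(-383) + a(737, -692)) - 2589355 = ((3 - 11/3*(-383)**2 + (112/3)*(-383)**3) - 1544) - 2589355 = ((3 - 11/3*146689 + (112/3)*(-56181887)) - 1544) - 2589355 = ((3 - 1613579/3 - 6292371344/3) - 1544) - 2589355 = (-6293984914/3 - 1544) - 2589355 = -6293989546/3 - 2589355 = -6301757611/3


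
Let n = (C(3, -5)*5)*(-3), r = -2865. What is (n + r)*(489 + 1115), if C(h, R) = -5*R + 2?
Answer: -5245080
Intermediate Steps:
C(h, R) = 2 - 5*R
n = -405 (n = ((2 - 5*(-5))*5)*(-3) = ((2 + 25)*5)*(-3) = (27*5)*(-3) = 135*(-3) = -405)
(n + r)*(489 + 1115) = (-405 - 2865)*(489 + 1115) = -3270*1604 = -5245080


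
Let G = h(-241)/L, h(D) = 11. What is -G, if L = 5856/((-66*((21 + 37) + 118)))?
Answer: 1331/61 ≈ 21.820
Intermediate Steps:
L = -61/121 (L = 5856/((-66*(58 + 118))) = 5856/((-66*176)) = 5856/(-11616) = 5856*(-1/11616) = -61/121 ≈ -0.50413)
G = -1331/61 (G = 11/(-61/121) = 11*(-121/61) = -1331/61 ≈ -21.820)
-G = -1*(-1331/61) = 1331/61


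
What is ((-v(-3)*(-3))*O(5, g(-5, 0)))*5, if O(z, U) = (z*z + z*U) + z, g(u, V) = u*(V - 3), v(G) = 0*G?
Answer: 0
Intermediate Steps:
v(G) = 0
g(u, V) = u*(-3 + V)
O(z, U) = z + z² + U*z (O(z, U) = (z² + U*z) + z = z + z² + U*z)
((-v(-3)*(-3))*O(5, g(-5, 0)))*5 = ((-1*0*(-3))*(5*(1 - 5*(-3 + 0) + 5)))*5 = ((0*(-3))*(5*(1 - 5*(-3) + 5)))*5 = (0*(5*(1 + 15 + 5)))*5 = (0*(5*21))*5 = (0*105)*5 = 0*5 = 0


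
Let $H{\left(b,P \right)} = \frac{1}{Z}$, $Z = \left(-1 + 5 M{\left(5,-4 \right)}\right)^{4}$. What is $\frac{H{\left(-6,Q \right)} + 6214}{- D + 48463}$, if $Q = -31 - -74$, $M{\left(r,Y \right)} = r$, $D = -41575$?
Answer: $\frac{2061656065}{29872447488} \approx 0.069015$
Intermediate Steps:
$Q = 43$ ($Q = -31 + 74 = 43$)
$Z = 331776$ ($Z = \left(-1 + 5 \cdot 5\right)^{4} = \left(-1 + 25\right)^{4} = 24^{4} = 331776$)
$H{\left(b,P \right)} = \frac{1}{331776}$
$\frac{H{\left(-6,Q \right)} + 6214}{- D + 48463} = \frac{\frac{1}{331776} + 6214}{\left(-1\right) \left(-41575\right) + 48463} = \frac{2061656065}{331776 \left(41575 + 48463\right)} = \frac{2061656065}{331776 \cdot 90038} = \frac{2061656065}{331776} \cdot \frac{1}{90038} = \frac{2061656065}{29872447488}$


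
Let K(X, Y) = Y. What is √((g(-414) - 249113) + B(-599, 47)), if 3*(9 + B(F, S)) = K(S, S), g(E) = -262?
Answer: I*√2244315/3 ≈ 499.37*I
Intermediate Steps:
B(F, S) = -9 + S/3
√((g(-414) - 249113) + B(-599, 47)) = √((-262 - 249113) + (-9 + (⅓)*47)) = √(-249375 + (-9 + 47/3)) = √(-249375 + 20/3) = √(-748105/3) = I*√2244315/3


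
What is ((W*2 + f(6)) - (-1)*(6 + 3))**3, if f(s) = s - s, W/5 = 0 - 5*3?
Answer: -2803221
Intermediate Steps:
W = -75 (W = 5*(0 - 5*3) = 5*(0 - 15) = 5*(-15) = -75)
f(s) = 0
((W*2 + f(6)) - (-1)*(6 + 3))**3 = ((-75*2 + 0) - (-1)*(6 + 3))**3 = ((-150 + 0) - (-1)*9)**3 = (-150 - 1*(-9))**3 = (-150 + 9)**3 = (-141)**3 = -2803221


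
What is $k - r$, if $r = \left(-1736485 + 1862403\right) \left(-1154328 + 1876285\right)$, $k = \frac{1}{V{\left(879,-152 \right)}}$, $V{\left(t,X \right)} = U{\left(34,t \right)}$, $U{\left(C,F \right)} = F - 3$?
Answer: $- \frac{79634866216775}{876} \approx -9.0907 \cdot 10^{10}$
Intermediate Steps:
$U{\left(C,F \right)} = -3 + F$ ($U{\left(C,F \right)} = F - 3 = -3 + F$)
$V{\left(t,X \right)} = -3 + t$
$k = \frac{1}{876}$ ($k = \frac{1}{-3 + 879} = \frac{1}{876} \approx 0.0011416$)
$r = 90907381526$ ($r = 125918 \cdot 721957 = 90907381526$)
$k - r = \frac{1}{876} - 90907381526 = - \frac{79634866216775}{876}$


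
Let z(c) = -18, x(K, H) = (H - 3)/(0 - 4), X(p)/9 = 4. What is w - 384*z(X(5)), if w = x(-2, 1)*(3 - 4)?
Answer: 13823/2 ≈ 6911.5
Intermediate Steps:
X(p) = 36 (X(p) = 9*4 = 36)
x(K, H) = ¾ - H/4 (x(K, H) = (-3 + H)/(-4) = (-3 + H)*(-¼) = ¾ - H/4)
w = -½ (w = (¾ - ¼*1)*(3 - 4) = (¾ - ¼)*(-1) = (½)*(-1) = -½ ≈ -0.50000)
w - 384*z(X(5)) = -½ - 384*(-18) = -½ + 6912 = 13823/2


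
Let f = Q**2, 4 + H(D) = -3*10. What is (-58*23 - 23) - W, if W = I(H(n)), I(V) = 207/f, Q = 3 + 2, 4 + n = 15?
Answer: -34132/25 ≈ -1365.3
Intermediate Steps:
n = 11 (n = -4 + 15 = 11)
Q = 5
H(D) = -34 (H(D) = -4 - 3*10 = -4 - 30 = -34)
f = 25 (f = 5**2 = 25)
I(V) = 207/25
W = 207/25 ≈ 8.2800
(-58*23 - 23) - W = (-58*23 - 23) - 1*207/25 = (-1334 - 23) - 207/25 = -1357 - 207/25 = -34132/25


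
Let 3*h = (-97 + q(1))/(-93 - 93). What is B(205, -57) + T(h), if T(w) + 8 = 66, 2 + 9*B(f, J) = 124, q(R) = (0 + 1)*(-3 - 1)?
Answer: 644/9 ≈ 71.556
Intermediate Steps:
q(R) = -4 (q(R) = 1*(-4) = -4)
B(f, J) = 122/9 (B(f, J) = -2/9 + (⅑)*124 = -2/9 + 124/9 = 122/9)
h = 101/558 (h = ((-97 - 4)/(-93 - 93))/3 = (-101/(-186))/3 = (-101*(-1/186))/3 = (⅓)*(101/186) = 101/558 ≈ 0.18100)
T(w) = 58 (T(w) = -8 + 66 = 58)
B(205, -57) + T(h) = 122/9 + 58 = 644/9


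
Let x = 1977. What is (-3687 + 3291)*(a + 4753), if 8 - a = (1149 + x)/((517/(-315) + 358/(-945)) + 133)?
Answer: -29024001567/15472 ≈ -1.8759e+6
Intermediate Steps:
a = -981931/61888 (a = 8 - (1149 + 1977)/((517/(-315) + 358/(-945)) + 133) = 8 - 3126/((517*(-1/315) + 358*(-1/945)) + 133) = 8 - 3126/((-517/315 - 358/945) + 133) = 8 - 3126/(-1909/945 + 133) = 8 - 3126/123776/945 = 8 - 3126*945/123776 = 8 - 1*1477035/61888 = 8 - 1477035/61888 = -981931/61888 ≈ -15.866)
(-3687 + 3291)*(a + 4753) = (-3687 + 3291)*(-981931/61888 + 4753) = -396*293171733/61888 = -29024001567/15472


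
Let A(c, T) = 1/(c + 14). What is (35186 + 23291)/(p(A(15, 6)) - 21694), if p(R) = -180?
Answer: -58477/21874 ≈ -2.6734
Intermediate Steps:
A(c, T) = 1/(14 + c)
(35186 + 23291)/(p(A(15, 6)) - 21694) = (35186 + 23291)/(-180 - 21694) = 58477/(-21874) = 58477*(-1/21874) = -58477/21874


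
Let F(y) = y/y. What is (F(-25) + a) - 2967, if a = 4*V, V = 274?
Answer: -1870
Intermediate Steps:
F(y) = 1
a = 1096 (a = 4*274 = 1096)
(F(-25) + a) - 2967 = (1 + 1096) - 2967 = 1097 - 2967 = -1870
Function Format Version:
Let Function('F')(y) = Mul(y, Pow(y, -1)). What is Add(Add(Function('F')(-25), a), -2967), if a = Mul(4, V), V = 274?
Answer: -1870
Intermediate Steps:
Function('F')(y) = 1
a = 1096 (a = Mul(4, 274) = 1096)
Add(Add(Function('F')(-25), a), -2967) = Add(Add(1, 1096), -2967) = Add(1097, -2967) = -1870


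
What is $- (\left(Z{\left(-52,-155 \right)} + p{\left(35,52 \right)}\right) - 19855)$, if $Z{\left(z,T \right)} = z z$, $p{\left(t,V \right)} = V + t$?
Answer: $17064$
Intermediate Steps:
$Z{\left(z,T \right)} = z^{2}$
$- (\left(Z{\left(-52,-155 \right)} + p{\left(35,52 \right)}\right) - 19855) = - (\left(\left(-52\right)^{2} + \left(52 + 35\right)\right) - 19855) = - (\left(2704 + 87\right) - 19855) = - (2791 - 19855) = \left(-1\right) \left(-17064\right) = 17064$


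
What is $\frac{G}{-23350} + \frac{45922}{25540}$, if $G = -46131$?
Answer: $\frac{56261611}{14908975} \approx 3.7737$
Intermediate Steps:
$\frac{G}{-23350} + \frac{45922}{25540} = - \frac{46131}{-23350} + \frac{45922}{25540} = \left(-46131\right) \left(- \frac{1}{23350}\right) + 45922 \cdot \frac{1}{25540} = \frac{46131}{23350} + \frac{22961}{12770} = \frac{56261611}{14908975}$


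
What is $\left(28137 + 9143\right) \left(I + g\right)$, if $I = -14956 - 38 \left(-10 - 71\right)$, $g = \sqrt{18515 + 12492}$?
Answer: $-442811840 + 37280 \sqrt{31007} \approx -4.3625 \cdot 10^{8}$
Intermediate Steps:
$g = \sqrt{31007} \approx 176.09$
$I = -11878$ ($I = -14956 - 38 \left(-81\right) = -14956 - -3078 = -14956 + 3078 = -11878$)
$\left(28137 + 9143\right) \left(I + g\right) = \left(28137 + 9143\right) \left(-11878 + \sqrt{31007}\right) = 37280 \left(-11878 + \sqrt{31007}\right) = -442811840 + 37280 \sqrt{31007}$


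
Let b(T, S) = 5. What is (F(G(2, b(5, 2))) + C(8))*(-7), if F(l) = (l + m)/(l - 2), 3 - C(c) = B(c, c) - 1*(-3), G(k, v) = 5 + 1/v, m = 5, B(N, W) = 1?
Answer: -245/16 ≈ -15.313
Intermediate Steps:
C(c) = -1 (C(c) = 3 - (1 - 1*(-3)) = 3 - (1 + 3) = 3 - 1*4 = 3 - 4 = -1)
F(l) = (5 + l)/(-2 + l) (F(l) = (l + 5)/(l - 2) = (5 + l)/(-2 + l))
(F(G(2, b(5, 2))) + C(8))*(-7) = ((5 + (5 + 1/5))/(-2 + (5 + 1/5)) - 1)*(-7) = ((5 + (5 + ⅕))/(-2 + (5 + ⅕)) - 1)*(-7) = ((5 + 26/5)/(-2 + 26/5) - 1)*(-7) = ((51/5)/(16/5) - 1)*(-7) = ((5/16)*(51/5) - 1)*(-7) = (51/16 - 1)*(-7) = (35/16)*(-7) = -245/16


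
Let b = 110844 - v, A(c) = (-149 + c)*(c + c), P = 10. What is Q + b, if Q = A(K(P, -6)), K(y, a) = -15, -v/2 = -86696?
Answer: -57628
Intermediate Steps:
v = 173392 (v = -2*(-86696) = 173392)
A(c) = 2*c*(-149 + c) (A(c) = (-149 + c)*(2*c) = 2*c*(-149 + c))
Q = 4920 (Q = 2*(-15)*(-149 - 15) = 2*(-15)*(-164) = 4920)
b = -62548 (b = 110844 - 1*173392 = 110844 - 173392 = -62548)
Q + b = 4920 - 62548 = -57628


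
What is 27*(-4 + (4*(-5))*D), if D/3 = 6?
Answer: -9828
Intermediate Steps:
D = 18 (D = 3*6 = 18)
27*(-4 + (4*(-5))*D) = 27*(-4 + (4*(-5))*18) = 27*(-4 - 20*18) = 27*(-4 - 360) = 27*(-364) = -9828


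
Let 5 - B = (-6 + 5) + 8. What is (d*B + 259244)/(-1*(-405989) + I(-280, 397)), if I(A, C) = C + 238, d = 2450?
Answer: 31793/50828 ≈ 0.62550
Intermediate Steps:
B = -2 (B = 5 - ((-6 + 5) + 8) = 5 - (-1 + 8) = 5 - 1*7 = 5 - 7 = -2)
I(A, C) = 238 + C
(d*B + 259244)/(-1*(-405989) + I(-280, 397)) = (2450*(-2) + 259244)/(-1*(-405989) + (238 + 397)) = (-4900 + 259244)/(405989 + 635) = 254344/406624 = 254344*(1/406624) = 31793/50828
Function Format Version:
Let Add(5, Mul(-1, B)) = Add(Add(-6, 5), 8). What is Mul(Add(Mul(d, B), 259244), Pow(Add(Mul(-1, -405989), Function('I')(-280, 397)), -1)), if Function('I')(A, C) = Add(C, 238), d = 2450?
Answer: Rational(31793, 50828) ≈ 0.62550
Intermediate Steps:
B = -2 (B = Add(5, Mul(-1, Add(Add(-6, 5), 8))) = Add(5, Mul(-1, Add(-1, 8))) = Add(5, Mul(-1, 7)) = Add(5, -7) = -2)
Function('I')(A, C) = Add(238, C)
Mul(Add(Mul(d, B), 259244), Pow(Add(Mul(-1, -405989), Function('I')(-280, 397)), -1)) = Mul(Add(Mul(2450, -2), 259244), Pow(Add(Mul(-1, -405989), Add(238, 397)), -1)) = Mul(Add(-4900, 259244), Pow(Add(405989, 635), -1)) = Mul(254344, Pow(406624, -1)) = Mul(254344, Rational(1, 406624)) = Rational(31793, 50828)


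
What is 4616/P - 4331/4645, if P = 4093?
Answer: 3714537/19011985 ≈ 0.19538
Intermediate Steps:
4616/P - 4331/4645 = 4616/4093 - 4331/4645 = 3714537/19011985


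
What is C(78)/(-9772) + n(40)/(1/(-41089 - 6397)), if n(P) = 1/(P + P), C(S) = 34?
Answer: -58004489/97720 ≈ -593.58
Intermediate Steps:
n(P) = 1/(2*P)
C(78)/(-9772) + n(40)/(1/(-41089 - 6397)) = 34/(-9772) + ((½)/40)/(1/(-41089 - 6397)) = 34*(-1/9772) + ((½)*(1/40))/(1/(-47486)) = -17/4886 + 1/(80*(-1/47486)) = -17/4886 + (1/80)*(-47486) = -17/4886 - 23743/40 = -58004489/97720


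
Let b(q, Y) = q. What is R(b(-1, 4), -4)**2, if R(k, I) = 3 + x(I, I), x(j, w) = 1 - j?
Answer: 64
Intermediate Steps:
R(k, I) = 4 - I (R(k, I) = 3 + (1 - I) = 4 - I)
R(b(-1, 4), -4)**2 = (4 - 1*(-4))**2 = (4 + 4)**2 = 8**2 = 64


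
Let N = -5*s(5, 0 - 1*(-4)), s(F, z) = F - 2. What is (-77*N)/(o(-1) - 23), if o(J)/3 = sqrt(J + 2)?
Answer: -231/4 ≈ -57.750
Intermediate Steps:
s(F, z) = -2 + F
N = -15 (N = -5*(-2 + 5) = -5*3 = -15)
o(J) = 3*sqrt(2 + J) (o(J) = 3*sqrt(J + 2) = 3*sqrt(2 + J))
(-77*N)/(o(-1) - 23) = (-77*(-15))/(3*sqrt(2 - 1) - 23) = 1155/(3*sqrt(1) - 23) = 1155/(3*1 - 23) = 1155/(3 - 23) = 1155/(-20) = 1155*(-1/20) = -231/4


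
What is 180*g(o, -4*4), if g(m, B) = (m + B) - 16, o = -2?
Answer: -6120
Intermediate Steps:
g(m, B) = -16 + B + m (g(m, B) = (B + m) - 16 = -16 + B + m)
180*g(o, -4*4) = 180*(-16 - 4*4 - 2) = 180*(-16 - 16 - 2) = 180*(-34) = -6120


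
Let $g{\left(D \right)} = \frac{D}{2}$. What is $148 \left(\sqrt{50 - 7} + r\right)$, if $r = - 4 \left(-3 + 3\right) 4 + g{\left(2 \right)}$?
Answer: $148 + 148 \sqrt{43} \approx 1118.5$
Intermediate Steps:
$g{\left(D \right)} = \frac{D}{2}$ ($g{\left(D \right)} = D \frac{1}{2} = \frac{D}{2}$)
$r = 1$ ($r = - 4 \left(-3 + 3\right) 4 + \frac{1}{2} \cdot 2 = \left(-4\right) 0 \cdot 4 + 1 = 0 \cdot 4 + 1 = 0 + 1 = 1$)
$148 \left(\sqrt{50 - 7} + r\right) = 148 \left(\sqrt{50 - 7} + 1\right) = 148 \left(\sqrt{43} + 1\right) = 148 \left(1 + \sqrt{43}\right) = 148 + 148 \sqrt{43}$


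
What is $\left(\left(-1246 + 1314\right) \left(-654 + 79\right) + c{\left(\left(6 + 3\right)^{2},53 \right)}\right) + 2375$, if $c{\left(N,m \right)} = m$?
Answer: $-36672$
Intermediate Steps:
$\left(\left(-1246 + 1314\right) \left(-654 + 79\right) + c{\left(\left(6 + 3\right)^{2},53 \right)}\right) + 2375 = \left(\left(-1246 + 1314\right) \left(-654 + 79\right) + 53\right) + 2375 = \left(68 \left(-575\right) + 53\right) + 2375 = \left(-39100 + 53\right) + 2375 = -39047 + 2375 = -36672$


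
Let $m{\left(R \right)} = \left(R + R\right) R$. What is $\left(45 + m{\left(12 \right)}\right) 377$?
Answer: $125541$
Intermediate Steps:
$m{\left(R \right)} = 2 R^{2}$ ($m{\left(R \right)} = 2 R R = 2 R^{2}$)
$\left(45 + m{\left(12 \right)}\right) 377 = \left(45 + 2 \cdot 12^{2}\right) 377 = \left(45 + 2 \cdot 144\right) 377 = \left(45 + 288\right) 377 = 333 \cdot 377 = 125541$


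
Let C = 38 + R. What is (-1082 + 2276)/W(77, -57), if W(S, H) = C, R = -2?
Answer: 199/6 ≈ 33.167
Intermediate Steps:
C = 36 (C = 38 - 2 = 36)
W(S, H) = 36
(-1082 + 2276)/W(77, -57) = (-1082 + 2276)/36 = 1194*(1/36) = 199/6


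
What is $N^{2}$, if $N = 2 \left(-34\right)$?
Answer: $4624$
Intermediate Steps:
$N = -68$
$N^{2} = \left(-68\right)^{2} = 4624$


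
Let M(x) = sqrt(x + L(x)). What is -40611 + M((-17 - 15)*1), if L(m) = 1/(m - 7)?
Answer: -40611 + I*sqrt(48711)/39 ≈ -40611.0 + 5.6591*I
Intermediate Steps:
L(m) = 1/(-7 + m)
M(x) = sqrt(x + 1/(-7 + x))
-40611 + M((-17 - 15)*1) = -40611 + sqrt((1 + ((-17 - 15)*1)*(-7 + (-17 - 15)*1))/(-7 + (-17 - 15)*1)) = -40611 + sqrt((1 + (-32*1)*(-7 - 32*1))/(-7 - 32*1)) = -40611 + sqrt((1 - 32*(-7 - 32))/(-7 - 32)) = -40611 + sqrt((1 - 32*(-39))/(-39)) = -40611 + sqrt(-(1 + 1248)/39) = -40611 + sqrt(-1/39*1249) = -40611 + sqrt(-1249/39) = -40611 + I*sqrt(48711)/39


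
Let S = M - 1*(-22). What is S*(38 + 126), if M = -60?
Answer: -6232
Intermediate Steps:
S = -38 (S = -60 - 1*(-22) = -60 + 22 = -38)
S*(38 + 126) = -38*(38 + 126) = -38*164 = -6232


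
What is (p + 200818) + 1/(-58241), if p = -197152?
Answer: 213511505/58241 ≈ 3666.0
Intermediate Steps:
(p + 200818) + 1/(-58241) = (-197152 + 200818) + 1/(-58241) = 3666 - 1/58241 = 213511505/58241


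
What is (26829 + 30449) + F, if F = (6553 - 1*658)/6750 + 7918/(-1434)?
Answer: 684416553/11950 ≈ 57273.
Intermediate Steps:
F = -55547/11950 (F = (6553 - 658)*(1/6750) + 7918*(-1/1434) = 5895*(1/6750) - 3959/717 = 131/150 - 3959/717 = -55547/11950 ≈ -4.6483)
(26829 + 30449) + F = (26829 + 30449) - 55547/11950 = 57278 - 55547/11950 = 684416553/11950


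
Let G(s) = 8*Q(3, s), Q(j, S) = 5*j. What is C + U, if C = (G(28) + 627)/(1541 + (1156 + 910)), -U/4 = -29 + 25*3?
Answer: -662941/3607 ≈ -183.79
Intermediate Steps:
G(s) = 120 (G(s) = 8*(5*3) = 8*15 = 120)
U = -184 (U = -4*(-29 + 25*3) = -4*(-29 + 75) = -4*46 = -184)
C = 747/3607 (C = (120 + 627)/(1541 + (1156 + 910)) = 747/(1541 + 2066) = 747/3607 ≈ 0.20710)
C + U = 747/3607 - 184 = -662941/3607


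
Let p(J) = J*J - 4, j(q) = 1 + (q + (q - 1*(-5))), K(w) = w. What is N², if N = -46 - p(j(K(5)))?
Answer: 88804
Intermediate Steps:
j(q) = 6 + 2*q (j(q) = 1 + (q + (q + 5)) = 1 + (q + (5 + q)) = 1 + (5 + 2*q) = 6 + 2*q)
p(J) = -4 + J² (p(J) = J² - 4 = -4 + J²)
N = -298 (N = -46 - (-4 + (6 + 2*5)²) = -46 - (-4 + (6 + 10)²) = -46 - (-4 + 16²) = -46 - (-4 + 256) = -46 - 1*252 = -46 - 252 = -298)
N² = (-298)² = 88804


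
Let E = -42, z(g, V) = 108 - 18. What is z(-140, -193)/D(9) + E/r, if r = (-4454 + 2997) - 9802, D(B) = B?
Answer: 37544/3753 ≈ 10.004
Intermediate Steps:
z(g, V) = 90
r = -11259 (r = -1457 - 9802 = -11259)
z(-140, -193)/D(9) + E/r = 90/9 - 42/(-11259) = 90*(1/9) - 42*(-1/11259) = 10 + 14/3753 = 37544/3753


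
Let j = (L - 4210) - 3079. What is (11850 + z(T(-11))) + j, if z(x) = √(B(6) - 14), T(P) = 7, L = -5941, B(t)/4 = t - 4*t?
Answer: -1380 + I*√86 ≈ -1380.0 + 9.2736*I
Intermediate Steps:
B(t) = -12*t (B(t) = 4*(t - 4*t) = 4*(-3*t) = -12*t)
j = -13230 (j = (-5941 - 4210) - 3079 = -10151 - 3079 = -13230)
z(x) = I*√86 (z(x) = √(-12*6 - 14) = √(-72 - 14) = √(-86) = I*√86)
(11850 + z(T(-11))) + j = (11850 + I*√86) - 13230 = -1380 + I*√86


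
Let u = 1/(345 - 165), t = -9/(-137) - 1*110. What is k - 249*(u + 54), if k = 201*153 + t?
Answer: 141348509/8220 ≈ 17196.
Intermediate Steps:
t = -15061/137 (t = -9*(-1/137) - 110 = 9/137 - 110 = -15061/137 ≈ -109.93)
u = 1/180 ≈ 0.0055556
k = 4198100/137 (k = 201*153 - 15061/137 = 30753 - 15061/137 = 4198100/137 ≈ 30643.)
k - 249*(u + 54) = 4198100/137 - 249*(1/180 + 54) = 4198100/137 - 249*9721/180 = 4198100/137 - 806843/60 = 141348509/8220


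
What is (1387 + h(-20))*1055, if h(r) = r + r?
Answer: 1421085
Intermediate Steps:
h(r) = 2*r
(1387 + h(-20))*1055 = (1387 + 2*(-20))*1055 = (1387 - 40)*1055 = 1347*1055 = 1421085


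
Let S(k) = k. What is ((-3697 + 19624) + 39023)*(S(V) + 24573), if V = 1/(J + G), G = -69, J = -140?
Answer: 282209792200/209 ≈ 1.3503e+9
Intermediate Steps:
V = -1/209 (V = 1/(-140 - 69) = 1/(-209) = -1/209 ≈ -0.0047847)
((-3697 + 19624) + 39023)*(S(V) + 24573) = ((-3697 + 19624) + 39023)*(-1/209 + 24573) = (15927 + 39023)*(5135756/209) = 54950*(5135756/209) = 282209792200/209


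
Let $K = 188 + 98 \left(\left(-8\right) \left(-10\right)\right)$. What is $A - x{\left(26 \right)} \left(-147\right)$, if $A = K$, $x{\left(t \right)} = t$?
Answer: $11850$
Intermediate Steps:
$K = 8028$ ($K = 188 + 98 \cdot 80 = 188 + 7840 = 8028$)
$A = 8028$
$A - x{\left(26 \right)} \left(-147\right) = 8028 - 26 \left(-147\right) = 8028 - -3822 = 8028 + 3822 = 11850$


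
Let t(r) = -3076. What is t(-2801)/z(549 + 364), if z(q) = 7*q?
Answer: -3076/6391 ≈ -0.48130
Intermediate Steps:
t(-2801)/z(549 + 364) = -3076*1/(7*(549 + 364)) = -3076/(7*913) = -3076/6391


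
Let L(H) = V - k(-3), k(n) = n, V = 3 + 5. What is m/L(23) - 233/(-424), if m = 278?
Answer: 120435/4664 ≈ 25.822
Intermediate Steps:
V = 8
L(H) = 11 (L(H) = 8 - 1*(-3) = 8 + 3 = 11)
m/L(23) - 233/(-424) = 278/11 - 233/(-424) = 278*(1/11) - 233*(-1/424) = 278/11 + 233/424 = 120435/4664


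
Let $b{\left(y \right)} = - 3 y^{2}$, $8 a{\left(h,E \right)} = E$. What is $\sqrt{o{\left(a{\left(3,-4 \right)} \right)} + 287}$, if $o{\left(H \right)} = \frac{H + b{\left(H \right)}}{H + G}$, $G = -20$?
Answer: $\frac{\sqrt{1930198}}{82} \approx 16.943$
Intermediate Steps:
$a{\left(h,E \right)} = \frac{E}{8}$
$o{\left(H \right)} = \frac{H - 3 H^{2}}{-20 + H}$ ($o{\left(H \right)} = \frac{H - 3 H^{2}}{H - 20} = \frac{H - 3 H^{2}}{-20 + H}$)
$\sqrt{o{\left(a{\left(3,-4 \right)} \right)} + 287} = \sqrt{\frac{\frac{1}{8} \left(-4\right) \left(1 - 3 \cdot \frac{1}{8} \left(-4\right)\right)}{-20 + \frac{1}{8} \left(-4\right)} + 287} = \sqrt{- \frac{1 - - \frac{3}{2}}{2 \left(-20 - \frac{1}{2}\right)} + 287} = \sqrt{- \frac{1 + \frac{3}{2}}{2 \left(- \frac{41}{2}\right)} + 287} = \sqrt{\left(- \frac{1}{2}\right) \left(- \frac{2}{41}\right) \frac{5}{2} + 287} = \sqrt{\frac{5}{82} + 287} = \sqrt{\frac{23539}{82}} = \frac{\sqrt{1930198}}{82}$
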